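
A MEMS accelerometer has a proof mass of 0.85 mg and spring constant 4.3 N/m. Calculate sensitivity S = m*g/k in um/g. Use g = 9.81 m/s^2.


Step 1: Convert mass: m = 0.85 mg = 8.50e-07 kg
Step 2: S = m * g / k = 8.50e-07 * 9.81 / 4.3
Step 3: S = 1.94e-06 m/g
Step 4: Convert to um/g: S = 1.939 um/g


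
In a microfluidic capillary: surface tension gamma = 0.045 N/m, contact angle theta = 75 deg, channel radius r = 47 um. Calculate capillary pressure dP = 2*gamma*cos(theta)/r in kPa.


Step 1: cos(75 deg) = 0.2588
Step 2: Convert r to m: r = 47e-6 m
Step 3: dP = 2 * 0.045 * 0.2588 / 47e-6 = 495.6 Pa
Step 4: Convert Pa to kPa (divide by 1000).
dP = 0.5 kPa


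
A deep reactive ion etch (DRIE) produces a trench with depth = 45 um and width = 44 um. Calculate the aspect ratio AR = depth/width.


Step 1: AR = depth / width
Step 2: AR = 45 / 44
AR = 1.0


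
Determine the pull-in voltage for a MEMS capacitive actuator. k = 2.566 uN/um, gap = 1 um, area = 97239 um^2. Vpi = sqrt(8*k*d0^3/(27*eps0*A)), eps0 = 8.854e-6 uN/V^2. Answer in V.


Step 1: Compute numerator: 8 * k * d0^3 = 8 * 2.566 * 1^3 = 20.528
Step 2: Compute denominator: 27 * eps0 * A = 27 * 8.854e-6 * 97239 = 23.245761
Step 3: Vpi = sqrt(20.528 / 23.245761)
Vpi = 0.94 V


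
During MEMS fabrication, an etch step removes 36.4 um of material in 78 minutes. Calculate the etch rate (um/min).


Step 1: Etch rate = depth / time
Step 2: rate = 36.4 / 78
rate = 0.467 um/min


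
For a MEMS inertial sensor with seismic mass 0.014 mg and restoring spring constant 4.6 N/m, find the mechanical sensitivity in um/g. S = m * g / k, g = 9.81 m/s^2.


Step 1: Convert mass: m = 0.014 mg = 1.40e-08 kg
Step 2: S = m * g / k = 1.40e-08 * 9.81 / 4.6
Step 3: S = 2.99e-08 m/g
Step 4: Convert to um/g: S = 0.03 um/g


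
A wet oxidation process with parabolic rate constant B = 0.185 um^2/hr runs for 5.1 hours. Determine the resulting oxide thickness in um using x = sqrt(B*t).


Step 1: Compute B*t = 0.185 * 5.1 = 0.9435
Step 2: x = sqrt(0.9435)
x = 0.971 um


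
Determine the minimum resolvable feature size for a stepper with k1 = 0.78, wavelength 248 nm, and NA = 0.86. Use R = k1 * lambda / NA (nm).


Step 1: Identify values: k1 = 0.78, lambda = 248 nm, NA = 0.86
Step 2: R = k1 * lambda / NA
R = 0.78 * 248 / 0.86
R = 224.9 nm


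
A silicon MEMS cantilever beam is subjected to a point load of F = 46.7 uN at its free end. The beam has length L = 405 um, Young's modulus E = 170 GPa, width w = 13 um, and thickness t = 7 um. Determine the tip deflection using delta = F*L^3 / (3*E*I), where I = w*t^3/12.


Step 1: Calculate the second moment of area.
I = w * t^3 / 12 = 13 * 7^3 / 12 = 371.5833 um^4
Step 2: Convert E to consistent units (1 GPa = 1000 uN/um^2).
E = 170 GPa = 170000 uN/um^2
Step 3: Calculate tip deflection.
delta = F * L^3 / (3 * E * I)
delta = 46.7 * 405^3 / (3 * 170000 * 371.5833)
delta = 16.3703 um


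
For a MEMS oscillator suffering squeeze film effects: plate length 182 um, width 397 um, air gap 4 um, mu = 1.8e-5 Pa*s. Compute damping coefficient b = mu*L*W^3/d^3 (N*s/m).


Step 1: Convert to SI.
L = 182e-6 m, W = 397e-6 m, d = 4e-6 m
Step 2: W^3 = (397e-6)^3 = 6.26e-11 m^3
Step 3: d^3 = (4e-6)^3 = 6.40e-17 m^3
Step 4: b = 1.8e-5 * 182e-6 * 6.26e-11 / 6.40e-17
b = 3.20e-03 N*s/m


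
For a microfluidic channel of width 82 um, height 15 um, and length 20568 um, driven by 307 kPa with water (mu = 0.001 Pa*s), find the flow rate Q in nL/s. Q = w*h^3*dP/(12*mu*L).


Step 1: Convert all dimensions to SI (meters).
w = 82e-6 m, h = 15e-6 m, L = 20568e-6 m, dP = 307e3 Pa
Step 2: Q = w * h^3 * dP / (12 * mu * L)
Q = 82e-6 * (15e-6)^3 * 307e3 / (12 * 0.001 * 20568e-6) = 3.4423315e-10 m^3/s
Step 3: Convert Q from m^3/s to nL/s (1 m^3 = 1e12 nL, so multiply by 1e12).
Q = 344.233 nL/s


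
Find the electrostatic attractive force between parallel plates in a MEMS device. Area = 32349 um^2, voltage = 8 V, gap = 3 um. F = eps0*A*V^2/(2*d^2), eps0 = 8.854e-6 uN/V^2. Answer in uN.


Step 1: Identify parameters.
eps0 = 8.854e-6 uN/V^2, A = 32349 um^2, V = 8 V, d = 3 um
Step 2: Compute V^2 = 8^2 = 64
Step 3: Compute d^2 = 3^2 = 9
Step 4: F = 0.5 * 8.854e-6 * 32349 * 64 / 9
F = 1.018 uN


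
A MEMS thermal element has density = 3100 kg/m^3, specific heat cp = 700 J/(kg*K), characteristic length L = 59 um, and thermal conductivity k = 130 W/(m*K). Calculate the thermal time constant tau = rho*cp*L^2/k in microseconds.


Step 1: Convert L to m: L = 59e-6 m
Step 2: L^2 = (59e-6)^2 = 3.481e-09 m^2
Step 3: tau = 3100 * 700 * 3.481e-09 / 130 = 5.810592e-05 s
Step 4: Convert to microseconds (multiply by 1e6).
tau = 58.106 us


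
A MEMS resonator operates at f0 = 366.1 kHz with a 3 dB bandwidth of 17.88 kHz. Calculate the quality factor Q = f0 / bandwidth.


Step 1: Q = f0 / bandwidth
Step 2: Q = 366.1 / 17.88
Q = 20.5


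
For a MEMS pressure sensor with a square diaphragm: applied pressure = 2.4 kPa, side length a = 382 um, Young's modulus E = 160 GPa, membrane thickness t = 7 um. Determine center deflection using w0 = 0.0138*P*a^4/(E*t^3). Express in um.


Step 1: Convert pressure to compatible units (E is in GPa, so P in GPa).
P = 2.4 kPa = 2.4e-6 GPa
Step 2: Compute numerator: 0.0138 * P * a^4.
a^4 = 382^4 = 21293813776
numerator = 0.0138 * 2.4e-6 * 21293813776 = 7.0525e+02
Step 3: Compute denominator: E * t^3 = 160 * 7^3 = 54880
Step 4: w0 = numerator / denominator = 7.0525e+02 / 54880 = 0.0129 um


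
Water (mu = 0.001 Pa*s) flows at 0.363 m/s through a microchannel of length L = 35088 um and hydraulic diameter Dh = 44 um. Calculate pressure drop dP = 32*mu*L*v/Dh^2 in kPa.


Step 1: Convert to SI: L = 35088e-6 m, Dh = 44e-6 m
Step 2: dP = 32 * 0.001 * 35088e-6 * 0.363 / (44e-6)^2
Step 3: dP = 210528.00 Pa
Step 4: Convert to kPa: dP = 210.53 kPa


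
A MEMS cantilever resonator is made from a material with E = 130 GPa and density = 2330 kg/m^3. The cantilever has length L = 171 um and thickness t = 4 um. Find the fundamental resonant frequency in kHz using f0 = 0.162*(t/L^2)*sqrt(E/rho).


Step 1: Convert units to SI.
t_SI = 4e-6 m, L_SI = 171e-6 m
Step 2: Calculate sqrt(E/rho).
sqrt(130e9 / 2330) = 7469.54 m/s
Step 3: Compute f0.
f0 = 0.162 * 4e-6 / (171e-6)^2 * 7469.54 = 165530.0 Hz = 165.53 kHz


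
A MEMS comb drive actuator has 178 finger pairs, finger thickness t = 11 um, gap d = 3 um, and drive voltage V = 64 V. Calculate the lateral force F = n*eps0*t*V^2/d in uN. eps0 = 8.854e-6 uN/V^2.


Step 1: Parameters: n=178, eps0=8.854e-6 uN/V^2, t=11 um, V=64 V, d=3 um
Step 2: V^2 = 4096
Step 3: F = 178 * 8.854e-6 * 11 * 4096 / 3
F = 23.67 uN


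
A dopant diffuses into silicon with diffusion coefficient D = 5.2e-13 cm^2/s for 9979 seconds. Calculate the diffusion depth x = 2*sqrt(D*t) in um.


Step 1: Compute D*t = 5.2e-13 * 9979 = 5.18908e-09 cm^2
Step 2: sqrt(D*t) = 7.20353e-05 cm
Step 3: x = 2 * 7.20353e-05 cm = 1.440706e-04 cm
Step 4: Convert to um (1 cm = 1e4 um): x = 1.441 um


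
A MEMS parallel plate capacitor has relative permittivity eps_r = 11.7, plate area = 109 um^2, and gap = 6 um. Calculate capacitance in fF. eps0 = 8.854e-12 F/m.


Step 1: Convert area to m^2: A = 109e-12 m^2
Step 2: Convert gap to m: d = 6e-6 m
Step 3: C = eps0 * eps_r * A / d
C = 8.854e-12 * 11.7 * 109e-12 / 6e-6
Step 4: Convert to fF (multiply by 1e15).
C = 1.88 fF


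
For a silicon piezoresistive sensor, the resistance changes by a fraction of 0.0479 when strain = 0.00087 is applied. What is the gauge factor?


Step 1: Identify values.
dR/R = 0.0479, strain = 0.00087
Step 2: GF = (dR/R) / strain = 0.0479 / 0.00087
GF = 55.1


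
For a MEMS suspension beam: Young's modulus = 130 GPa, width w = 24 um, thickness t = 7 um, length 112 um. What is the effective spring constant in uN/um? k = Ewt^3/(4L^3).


Step 1: Convert E to consistent units (1 GPa = 1000 uN/um^2).
E = 130 GPa = 130000 uN/um^2
Step 2: Compute t^3 = 7^3 = 343
Step 3: Compute L^3 = 112^3 = 1404928
Step 4: k = 130000 * 24 * 343 / (4 * 1404928)
k = 190.4297 uN/um


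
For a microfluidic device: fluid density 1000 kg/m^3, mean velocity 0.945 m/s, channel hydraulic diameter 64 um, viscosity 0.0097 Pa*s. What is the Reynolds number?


Step 1: Convert Dh to meters: Dh = 64e-6 m
Step 2: Re = rho * v * Dh / mu
Re = 1000 * 0.945 * 64e-6 / 0.0097
Re = 6.235


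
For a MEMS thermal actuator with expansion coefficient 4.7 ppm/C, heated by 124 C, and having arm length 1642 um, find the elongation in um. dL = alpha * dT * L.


Step 1: Convert CTE: alpha = 4.7 ppm/C = 4.7e-6 /C
Step 2: dL = 4.7e-6 * 124 * 1642
dL = 0.957 um


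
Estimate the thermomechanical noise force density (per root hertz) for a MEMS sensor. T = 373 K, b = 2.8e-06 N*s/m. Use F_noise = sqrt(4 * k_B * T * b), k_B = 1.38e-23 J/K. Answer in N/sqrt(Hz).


Step 1: Compute 4 * k_B * T * b
= 4 * 1.38e-23 * 373 * 2.8e-06
= 5.7651e-26 N^2/Hz
Step 2: F_noise = sqrt(5.7651e-26)
F_noise = 2.40e-13 N/sqrt(Hz)


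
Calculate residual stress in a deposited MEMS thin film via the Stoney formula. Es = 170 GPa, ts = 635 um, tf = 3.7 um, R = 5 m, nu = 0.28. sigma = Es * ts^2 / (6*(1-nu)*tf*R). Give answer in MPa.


Step 1: Compute numerator: Es * ts^2 = 170 * 635^2 = 68548250 (GPa*um^2)
Step 2: Compute denominator (R in um): 6*(1-nu)*tf*R = 6*0.72*3.7*5e6 = 79920000.0 (um^2)
Step 3: sigma (GPa) = 68548250 / 79920000.0 = 8.57711e-01 GPa
Step 4: Convert to MPa (x1000): sigma = 857.7 MPa


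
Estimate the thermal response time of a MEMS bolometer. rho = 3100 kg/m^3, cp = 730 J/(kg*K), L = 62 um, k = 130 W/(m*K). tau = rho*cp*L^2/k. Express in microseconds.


Step 1: Convert L to m: L = 62e-6 m
Step 2: L^2 = (62e-6)^2 = 3.844e-09 m^2
Step 3: tau = 3100 * 730 * 3.844e-09 / 130 = 6.691517e-05 s
Step 4: Convert to microseconds (multiply by 1e6).
tau = 66.915 us


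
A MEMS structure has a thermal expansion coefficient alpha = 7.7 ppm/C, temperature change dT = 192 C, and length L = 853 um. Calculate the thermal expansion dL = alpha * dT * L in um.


Step 1: Convert CTE: alpha = 7.7 ppm/C = 7.7e-6 /C
Step 2: dL = 7.7e-6 * 192 * 853
dL = 1.2611 um


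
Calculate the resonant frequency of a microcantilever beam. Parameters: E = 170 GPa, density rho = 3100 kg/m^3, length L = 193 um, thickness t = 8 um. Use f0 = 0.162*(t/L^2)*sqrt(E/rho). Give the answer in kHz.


Step 1: Convert units to SI.
t_SI = 8e-6 m, L_SI = 193e-6 m
Step 2: Calculate sqrt(E/rho).
sqrt(170e9 / 3100) = 7405.32 m/s
Step 3: Compute f0.
f0 = 0.162 * 8e-6 / (193e-6)^2 * 7405.32 = 257652.4 Hz = 257.65 kHz


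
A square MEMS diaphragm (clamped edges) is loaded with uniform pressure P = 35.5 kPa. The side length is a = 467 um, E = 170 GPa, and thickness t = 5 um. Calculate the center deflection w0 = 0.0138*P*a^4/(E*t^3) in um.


Step 1: Convert pressure to compatible units (E is in GPa, so P in GPa).
P = 35.5 kPa = 35.5e-6 GPa
Step 2: Compute numerator: 0.0138 * P * a^4.
a^4 = 467^4 = 47562811921
numerator = 0.0138 * 35.5e-6 * 47562811921 = 2.330102e+04
Step 3: Compute denominator: E * t^3 = 170 * 5^3 = 21250
Step 4: w0 = numerator / denominator = 2.330102e+04 / 21250 = 1.0965 um


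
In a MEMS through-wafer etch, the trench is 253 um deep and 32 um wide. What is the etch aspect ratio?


Step 1: AR = depth / width
Step 2: AR = 253 / 32
AR = 7.9


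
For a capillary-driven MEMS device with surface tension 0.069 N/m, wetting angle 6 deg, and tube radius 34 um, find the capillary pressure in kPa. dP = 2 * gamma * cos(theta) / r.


Step 1: cos(6 deg) = 0.9945
Step 2: Convert r to m: r = 34e-6 m
Step 3: dP = 2 * 0.069 * 0.9945 / 34e-6 = 4036.5 Pa
Step 4: Convert Pa to kPa (divide by 1000).
dP = 4.04 kPa


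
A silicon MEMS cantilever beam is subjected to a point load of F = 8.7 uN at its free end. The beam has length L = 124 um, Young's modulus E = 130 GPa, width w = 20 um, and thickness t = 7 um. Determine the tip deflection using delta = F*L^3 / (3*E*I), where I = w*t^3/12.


Step 1: Calculate the second moment of area.
I = w * t^3 / 12 = 20 * 7^3 / 12 = 571.6667 um^4
Step 2: Convert E to consistent units (1 GPa = 1000 uN/um^2).
E = 130 GPa = 130000 uN/um^2
Step 3: Calculate tip deflection.
delta = F * L^3 / (3 * E * I)
delta = 8.7 * 124^3 / (3 * 130000 * 571.6667)
delta = 0.0744 um


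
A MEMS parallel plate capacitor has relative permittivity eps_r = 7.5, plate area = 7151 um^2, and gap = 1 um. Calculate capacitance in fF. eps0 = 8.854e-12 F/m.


Step 1: Convert area to m^2: A = 7151e-12 m^2
Step 2: Convert gap to m: d = 1e-6 m
Step 3: C = eps0 * eps_r * A / d
C = 8.854e-12 * 7.5 * 7151e-12 / 1e-6
Step 4: Convert to fF (multiply by 1e15).
C = 474.86 fF


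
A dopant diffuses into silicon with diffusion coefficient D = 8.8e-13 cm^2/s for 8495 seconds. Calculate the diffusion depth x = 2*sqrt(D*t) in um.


Step 1: Compute D*t = 8.8e-13 * 8495 = 7.4756e-09 cm^2
Step 2: sqrt(D*t) = 8.64616e-05 cm
Step 3: x = 2 * 8.64616e-05 cm = 1.729232e-04 cm
Step 4: Convert to um (1 cm = 1e4 um): x = 1.729 um


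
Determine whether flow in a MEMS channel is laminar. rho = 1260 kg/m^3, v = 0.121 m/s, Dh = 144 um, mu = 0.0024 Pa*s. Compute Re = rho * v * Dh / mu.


Step 1: Convert Dh to meters: Dh = 144e-6 m
Step 2: Re = rho * v * Dh / mu
Re = 1260 * 0.121 * 144e-6 / 0.0024
Re = 9.148
Since Re = 9.148 is below ~2300, the flow is laminar.


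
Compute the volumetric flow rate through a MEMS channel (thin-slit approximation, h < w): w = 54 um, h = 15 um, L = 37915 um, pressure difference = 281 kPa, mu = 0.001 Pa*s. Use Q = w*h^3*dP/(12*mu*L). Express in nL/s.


Step 1: Convert all dimensions to SI (meters).
w = 54e-6 m, h = 15e-6 m, L = 37915e-6 m, dP = 281e3 Pa
Step 2: Q = w * h^3 * dP / (12 * mu * L)
Q = 54e-6 * (15e-6)^3 * 281e3 / (12 * 0.001 * 37915e-6) = 1.1255934e-10 m^3/s
Step 3: Convert Q from m^3/s to nL/s (1 m^3 = 1e12 nL, so multiply by 1e12).
Q = 112.559 nL/s


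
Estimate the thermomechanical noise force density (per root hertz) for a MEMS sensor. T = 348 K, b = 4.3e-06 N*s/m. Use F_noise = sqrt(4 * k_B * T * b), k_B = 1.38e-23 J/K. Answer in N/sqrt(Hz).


Step 1: Compute 4 * k_B * T * b
= 4 * 1.38e-23 * 348 * 4.3e-06
= 8.2601e-26 N^2/Hz
Step 2: F_noise = sqrt(8.2601e-26)
F_noise = 2.87e-13 N/sqrt(Hz)


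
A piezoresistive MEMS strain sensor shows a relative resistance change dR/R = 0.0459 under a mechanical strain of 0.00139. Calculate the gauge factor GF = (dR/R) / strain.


Step 1: Identify values.
dR/R = 0.0459, strain = 0.00139
Step 2: GF = (dR/R) / strain = 0.0459 / 0.00139
GF = 33.0


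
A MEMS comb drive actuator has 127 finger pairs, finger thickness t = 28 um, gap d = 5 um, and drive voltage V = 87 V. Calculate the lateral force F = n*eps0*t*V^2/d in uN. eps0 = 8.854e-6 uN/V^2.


Step 1: Parameters: n=127, eps0=8.854e-6 uN/V^2, t=28 um, V=87 V, d=5 um
Step 2: V^2 = 7569
Step 3: F = 127 * 8.854e-6 * 28 * 7569 / 5
F = 47.662 uN


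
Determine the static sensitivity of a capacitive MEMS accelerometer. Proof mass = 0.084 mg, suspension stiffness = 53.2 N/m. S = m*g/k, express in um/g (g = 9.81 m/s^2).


Step 1: Convert mass: m = 0.084 mg = 8.40e-08 kg
Step 2: S = m * g / k = 8.40e-08 * 9.81 / 53.2
Step 3: S = 1.55e-08 m/g
Step 4: Convert to um/g: S = 0.015 um/g


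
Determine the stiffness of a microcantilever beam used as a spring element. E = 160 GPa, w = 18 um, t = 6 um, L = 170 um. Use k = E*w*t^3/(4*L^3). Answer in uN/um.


Step 1: Convert E to consistent units (1 GPa = 1000 uN/um^2).
E = 160 GPa = 160000 uN/um^2
Step 2: Compute t^3 = 6^3 = 216
Step 3: Compute L^3 = 170^3 = 4913000
Step 4: k = 160000 * 18 * 216 / (4 * 4913000)
k = 31.6548 uN/um


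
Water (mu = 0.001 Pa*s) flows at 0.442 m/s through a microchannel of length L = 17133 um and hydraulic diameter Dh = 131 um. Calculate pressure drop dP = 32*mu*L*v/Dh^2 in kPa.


Step 1: Convert to SI: L = 17133e-6 m, Dh = 131e-6 m
Step 2: dP = 32 * 0.001 * 17133e-6 * 0.442 / (131e-6)^2
Step 3: dP = 14120.92 Pa
Step 4: Convert to kPa: dP = 14.12 kPa


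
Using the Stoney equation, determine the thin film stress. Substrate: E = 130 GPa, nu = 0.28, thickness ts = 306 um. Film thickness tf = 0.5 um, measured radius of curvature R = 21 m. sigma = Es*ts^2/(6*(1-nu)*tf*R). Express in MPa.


Step 1: Compute numerator: Es * ts^2 = 130 * 306^2 = 12172680 (GPa*um^2)
Step 2: Compute denominator (R in um): 6*(1-nu)*tf*R = 6*0.72*0.5*21e6 = 45360000.0 (um^2)
Step 3: sigma (GPa) = 12172680 / 45360000.0 = 2.68357e-01 GPa
Step 4: Convert to MPa (x1000): sigma = 268.4 MPa


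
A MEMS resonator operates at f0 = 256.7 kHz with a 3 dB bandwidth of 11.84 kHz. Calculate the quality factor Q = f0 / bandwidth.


Step 1: Q = f0 / bandwidth
Step 2: Q = 256.7 / 11.84
Q = 21.7


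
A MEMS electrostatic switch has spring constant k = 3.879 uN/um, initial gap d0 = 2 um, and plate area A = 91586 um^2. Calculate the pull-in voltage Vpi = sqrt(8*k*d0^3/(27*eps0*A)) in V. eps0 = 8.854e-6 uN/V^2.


Step 1: Compute numerator: 8 * k * d0^3 = 8 * 3.879 * 2^3 = 248.256
Step 2: Compute denominator: 27 * eps0 * A = 27 * 8.854e-6 * 91586 = 21.894366
Step 3: Vpi = sqrt(248.256 / 21.894366)
Vpi = 3.37 V


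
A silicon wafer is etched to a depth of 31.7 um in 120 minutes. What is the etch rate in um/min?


Step 1: Etch rate = depth / time
Step 2: rate = 31.7 / 120
rate = 0.264 um/min


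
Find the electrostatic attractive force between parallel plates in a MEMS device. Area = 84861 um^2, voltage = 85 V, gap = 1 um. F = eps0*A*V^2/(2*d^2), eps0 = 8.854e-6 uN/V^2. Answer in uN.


Step 1: Identify parameters.
eps0 = 8.854e-6 uN/V^2, A = 84861 um^2, V = 85 V, d = 1 um
Step 2: Compute V^2 = 85^2 = 7225
Step 3: Compute d^2 = 1^2 = 1
Step 4: F = 0.5 * 8.854e-6 * 84861 * 7225 / 1
F = 2714.285 uN


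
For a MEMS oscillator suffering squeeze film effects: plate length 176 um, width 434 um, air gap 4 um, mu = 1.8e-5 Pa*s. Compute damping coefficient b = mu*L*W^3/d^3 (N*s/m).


Step 1: Convert to SI.
L = 176e-6 m, W = 434e-6 m, d = 4e-6 m
Step 2: W^3 = (434e-6)^3 = 8.17e-11 m^3
Step 3: d^3 = (4e-6)^3 = 6.40e-17 m^3
Step 4: b = 1.8e-5 * 176e-6 * 8.17e-11 / 6.40e-17
b = 4.05e-03 N*s/m


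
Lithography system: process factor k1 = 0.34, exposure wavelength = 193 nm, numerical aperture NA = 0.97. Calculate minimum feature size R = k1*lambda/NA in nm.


Step 1: Identify values: k1 = 0.34, lambda = 193 nm, NA = 0.97
Step 2: R = k1 * lambda / NA
R = 0.34 * 193 / 0.97
R = 67.6 nm


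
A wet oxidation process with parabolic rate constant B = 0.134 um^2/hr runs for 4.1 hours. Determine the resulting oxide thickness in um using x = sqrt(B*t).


Step 1: Compute B*t = 0.134 * 4.1 = 0.5494
Step 2: x = sqrt(0.5494)
x = 0.741 um


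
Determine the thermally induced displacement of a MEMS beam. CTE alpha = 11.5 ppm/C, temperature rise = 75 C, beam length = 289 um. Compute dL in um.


Step 1: Convert CTE: alpha = 11.5 ppm/C = 11.5e-6 /C
Step 2: dL = 11.5e-6 * 75 * 289
dL = 0.2493 um


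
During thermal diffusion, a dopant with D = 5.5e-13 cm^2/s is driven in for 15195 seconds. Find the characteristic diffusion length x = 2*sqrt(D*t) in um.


Step 1: Compute D*t = 5.5e-13 * 15195 = 8.35725e-09 cm^2
Step 2: sqrt(D*t) = 9.1418e-05 cm
Step 3: x = 2 * 9.1418e-05 cm = 1.82836e-04 cm
Step 4: Convert to um (1 cm = 1e4 um): x = 1.828 um


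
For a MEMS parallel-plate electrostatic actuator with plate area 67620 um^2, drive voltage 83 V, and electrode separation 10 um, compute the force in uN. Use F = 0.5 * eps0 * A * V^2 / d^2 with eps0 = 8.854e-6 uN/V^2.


Step 1: Identify parameters.
eps0 = 8.854e-6 uN/V^2, A = 67620 um^2, V = 83 V, d = 10 um
Step 2: Compute V^2 = 83^2 = 6889
Step 3: Compute d^2 = 10^2 = 100
Step 4: F = 0.5 * 8.854e-6 * 67620 * 6889 / 100
F = 20.622 uN


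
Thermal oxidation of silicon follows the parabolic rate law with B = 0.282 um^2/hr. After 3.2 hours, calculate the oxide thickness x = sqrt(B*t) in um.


Step 1: Compute B*t = 0.282 * 3.2 = 0.9024
Step 2: x = sqrt(0.9024)
x = 0.95 um


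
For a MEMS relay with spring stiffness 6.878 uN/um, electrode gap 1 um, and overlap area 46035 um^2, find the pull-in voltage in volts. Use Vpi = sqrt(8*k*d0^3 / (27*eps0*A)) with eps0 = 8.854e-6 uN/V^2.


Step 1: Compute numerator: 8 * k * d0^3 = 8 * 6.878 * 1^3 = 55.024
Step 2: Compute denominator: 27 * eps0 * A = 27 * 8.854e-6 * 46035 = 11.005035
Step 3: Vpi = sqrt(55.024 / 11.005035)
Vpi = 2.24 V


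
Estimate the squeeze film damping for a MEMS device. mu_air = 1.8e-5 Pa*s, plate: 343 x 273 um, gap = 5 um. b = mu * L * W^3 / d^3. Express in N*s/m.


Step 1: Convert to SI.
L = 343e-6 m, W = 273e-6 m, d = 5e-6 m
Step 2: W^3 = (273e-6)^3 = 2.03e-11 m^3
Step 3: d^3 = (5e-6)^3 = 1.25e-16 m^3
Step 4: b = 1.8e-5 * 343e-6 * 2.03e-11 / 1.25e-16
b = 1.00e-03 N*s/m


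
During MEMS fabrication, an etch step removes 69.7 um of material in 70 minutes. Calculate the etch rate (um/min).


Step 1: Etch rate = depth / time
Step 2: rate = 69.7 / 70
rate = 0.996 um/min


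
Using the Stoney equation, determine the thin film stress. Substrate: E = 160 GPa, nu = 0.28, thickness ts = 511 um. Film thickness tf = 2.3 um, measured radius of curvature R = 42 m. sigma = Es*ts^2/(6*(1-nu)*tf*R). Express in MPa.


Step 1: Compute numerator: Es * ts^2 = 160 * 511^2 = 41779360 (GPa*um^2)
Step 2: Compute denominator (R in um): 6*(1-nu)*tf*R = 6*0.72*2.3*42e6 = 417312000.0 (um^2)
Step 3: sigma (GPa) = 41779360 / 417312000.0 = 1.00115e-01 GPa
Step 4: Convert to MPa (x1000): sigma = 100.1 MPa


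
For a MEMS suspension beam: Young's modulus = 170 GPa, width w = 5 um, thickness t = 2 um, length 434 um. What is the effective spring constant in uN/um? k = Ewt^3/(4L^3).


Step 1: Convert E to consistent units (1 GPa = 1000 uN/um^2).
E = 170 GPa = 170000 uN/um^2
Step 2: Compute t^3 = 2^3 = 8
Step 3: Compute L^3 = 434^3 = 81746504
Step 4: k = 170000 * 5 * 8 / (4 * 81746504)
k = 0.0208 uN/um


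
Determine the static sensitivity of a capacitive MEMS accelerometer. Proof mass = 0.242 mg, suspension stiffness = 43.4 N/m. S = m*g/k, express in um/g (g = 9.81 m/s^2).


Step 1: Convert mass: m = 0.242 mg = 2.42e-07 kg
Step 2: S = m * g / k = 2.42e-07 * 9.81 / 43.4
Step 3: S = 5.47e-08 m/g
Step 4: Convert to um/g: S = 0.055 um/g


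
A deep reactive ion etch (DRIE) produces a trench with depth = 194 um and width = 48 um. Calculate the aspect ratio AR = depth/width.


Step 1: AR = depth / width
Step 2: AR = 194 / 48
AR = 4.0


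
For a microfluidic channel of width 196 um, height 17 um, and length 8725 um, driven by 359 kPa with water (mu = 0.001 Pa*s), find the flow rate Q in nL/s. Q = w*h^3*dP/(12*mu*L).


Step 1: Convert all dimensions to SI (meters).
w = 196e-6 m, h = 17e-6 m, L = 8725e-6 m, dP = 359e3 Pa
Step 2: Q = w * h^3 * dP / (12 * mu * L)
Q = 196e-6 * (17e-6)^3 * 359e3 / (12 * 0.001 * 8725e-6) = 3.30179878e-09 m^3/s
Step 3: Convert Q from m^3/s to nL/s (1 m^3 = 1e12 nL, so multiply by 1e12).
Q = 3301.799 nL/s


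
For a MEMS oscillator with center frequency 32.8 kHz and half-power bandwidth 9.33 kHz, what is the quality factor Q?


Step 1: Q = f0 / bandwidth
Step 2: Q = 32.8 / 9.33
Q = 3.5


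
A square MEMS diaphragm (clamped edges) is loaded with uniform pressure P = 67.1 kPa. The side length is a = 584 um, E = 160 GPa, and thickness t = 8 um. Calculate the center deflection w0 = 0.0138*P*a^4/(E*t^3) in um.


Step 1: Convert pressure to compatible units (E is in GPa, so P in GPa).
P = 67.1 kPa = 67.1e-6 GPa
Step 2: Compute numerator: 0.0138 * P * a^4.
a^4 = 584^4 = 116319195136
numerator = 0.0138 * 67.1e-6 * 116319195136 = 1.077092e+05
Step 3: Compute denominator: E * t^3 = 160 * 8^3 = 81920
Step 4: w0 = numerator / denominator = 1.077092e+05 / 81920 = 1.3148 um


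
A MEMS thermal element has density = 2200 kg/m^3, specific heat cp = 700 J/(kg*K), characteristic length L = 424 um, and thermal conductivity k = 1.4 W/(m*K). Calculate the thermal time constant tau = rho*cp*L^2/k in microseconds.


Step 1: Convert L to m: L = 424e-6 m
Step 2: L^2 = (424e-6)^2 = 1.79776e-07 m^2
Step 3: tau = 2200 * 700 * 1.79776e-07 / 1.4 = 1.977536e-01 s
Step 4: Convert to microseconds (multiply by 1e6).
tau = 197753.6 us


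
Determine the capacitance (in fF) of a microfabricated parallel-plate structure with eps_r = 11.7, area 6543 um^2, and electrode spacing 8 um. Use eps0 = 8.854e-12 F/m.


Step 1: Convert area to m^2: A = 6543e-12 m^2
Step 2: Convert gap to m: d = 8e-6 m
Step 3: C = eps0 * eps_r * A / d
C = 8.854e-12 * 11.7 * 6543e-12 / 8e-6
Step 4: Convert to fF (multiply by 1e15).
C = 84.73 fF


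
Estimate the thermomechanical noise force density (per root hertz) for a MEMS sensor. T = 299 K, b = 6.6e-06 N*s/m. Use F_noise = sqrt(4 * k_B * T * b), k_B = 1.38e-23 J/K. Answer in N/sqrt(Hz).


Step 1: Compute 4 * k_B * T * b
= 4 * 1.38e-23 * 299 * 6.6e-06
= 1.0893e-25 N^2/Hz
Step 2: F_noise = sqrt(1.0893e-25)
F_noise = 3.30e-13 N/sqrt(Hz)


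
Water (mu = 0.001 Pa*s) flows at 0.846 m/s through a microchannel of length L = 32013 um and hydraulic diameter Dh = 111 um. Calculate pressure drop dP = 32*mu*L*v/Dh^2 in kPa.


Step 1: Convert to SI: L = 32013e-6 m, Dh = 111e-6 m
Step 2: dP = 32 * 0.001 * 32013e-6 * 0.846 / (111e-6)^2
Step 3: dP = 70339.74 Pa
Step 4: Convert to kPa: dP = 70.34 kPa


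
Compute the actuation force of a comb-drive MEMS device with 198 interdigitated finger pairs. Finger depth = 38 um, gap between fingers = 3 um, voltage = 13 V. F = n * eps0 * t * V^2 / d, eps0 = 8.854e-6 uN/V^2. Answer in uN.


Step 1: Parameters: n=198, eps0=8.854e-6 uN/V^2, t=38 um, V=13 V, d=3 um
Step 2: V^2 = 169
Step 3: F = 198 * 8.854e-6 * 38 * 169 / 3
F = 3.753 uN


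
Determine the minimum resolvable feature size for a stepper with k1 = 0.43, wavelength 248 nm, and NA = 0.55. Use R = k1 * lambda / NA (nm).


Step 1: Identify values: k1 = 0.43, lambda = 248 nm, NA = 0.55
Step 2: R = k1 * lambda / NA
R = 0.43 * 248 / 0.55
R = 193.9 nm


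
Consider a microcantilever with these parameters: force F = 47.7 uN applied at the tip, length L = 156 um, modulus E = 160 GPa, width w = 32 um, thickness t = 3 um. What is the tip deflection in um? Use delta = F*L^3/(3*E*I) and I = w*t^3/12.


Step 1: Calculate the second moment of area.
I = w * t^3 / 12 = 32 * 3^3 / 12 = 72.0 um^4
Step 2: Convert E to consistent units (1 GPa = 1000 uN/um^2).
E = 160 GPa = 160000 uN/um^2
Step 3: Calculate tip deflection.
delta = F * L^3 / (3 * E * I)
delta = 47.7 * 156^3 / (3 * 160000 * 72.0)
delta = 5.2398 um


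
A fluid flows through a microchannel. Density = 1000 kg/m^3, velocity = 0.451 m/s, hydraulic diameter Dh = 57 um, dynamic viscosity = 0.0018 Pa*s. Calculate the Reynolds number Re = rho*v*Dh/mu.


Step 1: Convert Dh to meters: Dh = 57e-6 m
Step 2: Re = rho * v * Dh / mu
Re = 1000 * 0.451 * 57e-6 / 0.0018
Re = 14.282


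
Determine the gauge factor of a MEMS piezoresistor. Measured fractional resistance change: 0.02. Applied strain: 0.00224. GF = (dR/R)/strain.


Step 1: Identify values.
dR/R = 0.02, strain = 0.00224
Step 2: GF = (dR/R) / strain = 0.02 / 0.00224
GF = 8.9


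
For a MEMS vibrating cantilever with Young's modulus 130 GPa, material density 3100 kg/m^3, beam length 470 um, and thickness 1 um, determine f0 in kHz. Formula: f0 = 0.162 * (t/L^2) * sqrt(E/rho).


Step 1: Convert units to SI.
t_SI = 1e-6 m, L_SI = 470e-6 m
Step 2: Calculate sqrt(E/rho).
sqrt(130e9 / 3100) = 6475.76 m/s
Step 3: Compute f0.
f0 = 0.162 * 1e-6 / (470e-6)^2 * 6475.76 = 4749.1 Hz = 4.75 kHz


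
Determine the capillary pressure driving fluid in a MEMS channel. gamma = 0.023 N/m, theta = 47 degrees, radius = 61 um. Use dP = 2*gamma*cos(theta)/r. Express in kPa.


Step 1: cos(47 deg) = 0.682
Step 2: Convert r to m: r = 61e-6 m
Step 3: dP = 2 * 0.023 * 0.682 / 61e-6 = 514.3 Pa
Step 4: Convert Pa to kPa (divide by 1000).
dP = 0.51 kPa


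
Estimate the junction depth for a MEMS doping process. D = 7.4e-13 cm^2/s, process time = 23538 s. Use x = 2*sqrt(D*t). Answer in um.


Step 1: Compute D*t = 7.4e-13 * 23538 = 1.741812e-08 cm^2
Step 2: sqrt(D*t) = 1.3198e-04 cm
Step 3: x = 2 * 1.3198e-04 cm = 2.6396e-04 cm
Step 4: Convert to um (1 cm = 1e4 um): x = 2.64 um


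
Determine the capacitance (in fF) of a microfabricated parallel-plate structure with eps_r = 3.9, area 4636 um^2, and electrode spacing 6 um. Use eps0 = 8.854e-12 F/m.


Step 1: Convert area to m^2: A = 4636e-12 m^2
Step 2: Convert gap to m: d = 6e-6 m
Step 3: C = eps0 * eps_r * A / d
C = 8.854e-12 * 3.9 * 4636e-12 / 6e-6
Step 4: Convert to fF (multiply by 1e15).
C = 26.68 fF


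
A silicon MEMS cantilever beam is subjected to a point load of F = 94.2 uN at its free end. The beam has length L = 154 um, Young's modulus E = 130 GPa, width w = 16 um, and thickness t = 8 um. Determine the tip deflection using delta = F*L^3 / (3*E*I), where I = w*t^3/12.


Step 1: Calculate the second moment of area.
I = w * t^3 / 12 = 16 * 8^3 / 12 = 682.6667 um^4
Step 2: Convert E to consistent units (1 GPa = 1000 uN/um^2).
E = 130 GPa = 130000 uN/um^2
Step 3: Calculate tip deflection.
delta = F * L^3 / (3 * E * I)
delta = 94.2 * 154^3 / (3 * 130000 * 682.6667)
delta = 1.2922 um


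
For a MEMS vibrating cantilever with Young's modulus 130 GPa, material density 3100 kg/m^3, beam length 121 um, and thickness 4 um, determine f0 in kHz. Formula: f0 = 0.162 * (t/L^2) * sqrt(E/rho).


Step 1: Convert units to SI.
t_SI = 4e-6 m, L_SI = 121e-6 m
Step 2: Calculate sqrt(E/rho).
sqrt(130e9 / 3100) = 6475.76 m/s
Step 3: Compute f0.
f0 = 0.162 * 4e-6 / (121e-6)^2 * 6475.76 = 286612.4 Hz = 286.61 kHz


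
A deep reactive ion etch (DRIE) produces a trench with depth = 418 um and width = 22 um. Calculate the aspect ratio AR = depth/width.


Step 1: AR = depth / width
Step 2: AR = 418 / 22
AR = 19.0


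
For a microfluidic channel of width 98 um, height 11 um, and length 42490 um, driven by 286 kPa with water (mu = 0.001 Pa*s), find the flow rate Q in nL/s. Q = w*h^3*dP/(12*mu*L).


Step 1: Convert all dimensions to SI (meters).
w = 98e-6 m, h = 11e-6 m, L = 42490e-6 m, dP = 286e3 Pa
Step 2: Q = w * h^3 * dP / (12 * mu * L)
Q = 98e-6 * (11e-6)^3 * 286e3 / (12 * 0.001 * 42490e-6) = 7.31648e-11 m^3/s
Step 3: Convert Q from m^3/s to nL/s (1 m^3 = 1e12 nL, so multiply by 1e12).
Q = 73.165 nL/s


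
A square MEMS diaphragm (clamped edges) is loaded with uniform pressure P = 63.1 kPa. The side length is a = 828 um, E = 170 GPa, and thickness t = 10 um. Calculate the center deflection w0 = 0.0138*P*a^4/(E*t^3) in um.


Step 1: Convert pressure to compatible units (E is in GPa, so P in GPa).
P = 63.1 kPa = 63.1e-6 GPa
Step 2: Compute numerator: 0.0138 * P * a^4.
a^4 = 828^4 = 470025421056
numerator = 0.0138 * 63.1e-6 * 470025421056 = 4.092887e+05
Step 3: Compute denominator: E * t^3 = 170 * 10^3 = 170000
Step 4: w0 = numerator / denominator = 4.092887e+05 / 170000 = 2.4076 um


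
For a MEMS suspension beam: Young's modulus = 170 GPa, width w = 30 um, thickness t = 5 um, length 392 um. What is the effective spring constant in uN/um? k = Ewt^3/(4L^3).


Step 1: Convert E to consistent units (1 GPa = 1000 uN/um^2).
E = 170 GPa = 170000 uN/um^2
Step 2: Compute t^3 = 5^3 = 125
Step 3: Compute L^3 = 392^3 = 60236288
Step 4: k = 170000 * 30 * 125 / (4 * 60236288)
k = 2.6458 uN/um


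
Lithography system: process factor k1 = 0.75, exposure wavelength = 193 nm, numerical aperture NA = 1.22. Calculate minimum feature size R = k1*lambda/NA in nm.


Step 1: Identify values: k1 = 0.75, lambda = 193 nm, NA = 1.22
Step 2: R = k1 * lambda / NA
R = 0.75 * 193 / 1.22
R = 118.6 nm


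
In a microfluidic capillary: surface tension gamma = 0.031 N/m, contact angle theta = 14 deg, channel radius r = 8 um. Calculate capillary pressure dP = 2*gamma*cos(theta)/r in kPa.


Step 1: cos(14 deg) = 0.9703
Step 2: Convert r to m: r = 8e-6 m
Step 3: dP = 2 * 0.031 * 0.9703 / 8e-6 = 7519.8 Pa
Step 4: Convert Pa to kPa (divide by 1000).
dP = 7.52 kPa


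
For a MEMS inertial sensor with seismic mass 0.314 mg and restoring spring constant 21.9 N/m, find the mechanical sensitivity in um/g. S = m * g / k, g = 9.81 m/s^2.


Step 1: Convert mass: m = 0.314 mg = 3.14e-07 kg
Step 2: S = m * g / k = 3.14e-07 * 9.81 / 21.9
Step 3: S = 1.41e-07 m/g
Step 4: Convert to um/g: S = 0.141 um/g


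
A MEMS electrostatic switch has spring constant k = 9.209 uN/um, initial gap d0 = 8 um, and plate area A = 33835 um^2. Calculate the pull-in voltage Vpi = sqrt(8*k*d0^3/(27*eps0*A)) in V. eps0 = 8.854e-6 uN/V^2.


Step 1: Compute numerator: 8 * k * d0^3 = 8 * 9.209 * 8^3 = 37720.064
Step 2: Compute denominator: 27 * eps0 * A = 27 * 8.854e-6 * 33835 = 8.088527
Step 3: Vpi = sqrt(37720.064 / 8.088527)
Vpi = 68.29 V


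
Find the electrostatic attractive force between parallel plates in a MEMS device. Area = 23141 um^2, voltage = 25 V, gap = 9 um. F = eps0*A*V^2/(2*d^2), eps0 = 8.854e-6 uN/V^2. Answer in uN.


Step 1: Identify parameters.
eps0 = 8.854e-6 uN/V^2, A = 23141 um^2, V = 25 V, d = 9 um
Step 2: Compute V^2 = 25^2 = 625
Step 3: Compute d^2 = 9^2 = 81
Step 4: F = 0.5 * 8.854e-6 * 23141 * 625 / 81
F = 0.79 uN


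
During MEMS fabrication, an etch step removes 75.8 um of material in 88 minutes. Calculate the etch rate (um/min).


Step 1: Etch rate = depth / time
Step 2: rate = 75.8 / 88
rate = 0.861 um/min


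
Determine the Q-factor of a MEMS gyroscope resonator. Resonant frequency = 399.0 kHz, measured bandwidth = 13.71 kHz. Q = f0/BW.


Step 1: Q = f0 / bandwidth
Step 2: Q = 399.0 / 13.71
Q = 29.1


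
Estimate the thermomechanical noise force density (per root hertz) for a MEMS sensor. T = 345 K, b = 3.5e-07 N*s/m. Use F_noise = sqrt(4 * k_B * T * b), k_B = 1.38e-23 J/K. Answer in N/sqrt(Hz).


Step 1: Compute 4 * k_B * T * b
= 4 * 1.38e-23 * 345 * 3.5e-07
= 6.6654e-27 N^2/Hz
Step 2: F_noise = sqrt(6.6654e-27)
F_noise = 8.16e-14 N/sqrt(Hz)


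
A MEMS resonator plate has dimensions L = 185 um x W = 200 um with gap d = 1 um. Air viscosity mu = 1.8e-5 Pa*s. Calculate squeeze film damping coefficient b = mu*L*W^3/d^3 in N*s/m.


Step 1: Convert to SI.
L = 185e-6 m, W = 200e-6 m, d = 1e-6 m
Step 2: W^3 = (200e-6)^3 = 8.00e-12 m^3
Step 3: d^3 = (1e-6)^3 = 1.00e-18 m^3
Step 4: b = 1.8e-5 * 185e-6 * 8.00e-12 / 1.00e-18
b = 2.66e-02 N*s/m


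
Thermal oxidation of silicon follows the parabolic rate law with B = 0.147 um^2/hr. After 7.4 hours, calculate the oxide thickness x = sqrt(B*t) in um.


Step 1: Compute B*t = 0.147 * 7.4 = 1.0878
Step 2: x = sqrt(1.0878)
x = 1.043 um


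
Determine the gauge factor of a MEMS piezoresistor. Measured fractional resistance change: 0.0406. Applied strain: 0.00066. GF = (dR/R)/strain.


Step 1: Identify values.
dR/R = 0.0406, strain = 0.00066
Step 2: GF = (dR/R) / strain = 0.0406 / 0.00066
GF = 61.5


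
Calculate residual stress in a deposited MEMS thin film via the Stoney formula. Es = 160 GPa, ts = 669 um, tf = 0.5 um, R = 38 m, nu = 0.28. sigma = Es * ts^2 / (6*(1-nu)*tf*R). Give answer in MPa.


Step 1: Compute numerator: Es * ts^2 = 160 * 669^2 = 71609760 (GPa*um^2)
Step 2: Compute denominator (R in um): 6*(1-nu)*tf*R = 6*0.72*0.5*38e6 = 82080000.0 (um^2)
Step 3: sigma (GPa) = 71609760 / 82080000.0 = 8.72439e-01 GPa
Step 4: Convert to MPa (x1000): sigma = 872.4 MPa


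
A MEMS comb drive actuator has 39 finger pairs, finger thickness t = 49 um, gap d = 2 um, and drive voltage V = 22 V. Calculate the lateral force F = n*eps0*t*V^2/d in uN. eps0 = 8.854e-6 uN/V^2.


Step 1: Parameters: n=39, eps0=8.854e-6 uN/V^2, t=49 um, V=22 V, d=2 um
Step 2: V^2 = 484
Step 3: F = 39 * 8.854e-6 * 49 * 484 / 2
F = 4.095 uN


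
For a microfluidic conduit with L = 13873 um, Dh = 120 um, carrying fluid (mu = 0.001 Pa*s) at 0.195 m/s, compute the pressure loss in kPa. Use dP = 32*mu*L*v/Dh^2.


Step 1: Convert to SI: L = 13873e-6 m, Dh = 120e-6 m
Step 2: dP = 32 * 0.001 * 13873e-6 * 0.195 / (120e-6)^2
Step 3: dP = 6011.63 Pa
Step 4: Convert to kPa: dP = 6.01 kPa


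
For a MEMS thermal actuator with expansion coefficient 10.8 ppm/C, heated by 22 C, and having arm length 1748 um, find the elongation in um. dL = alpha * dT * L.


Step 1: Convert CTE: alpha = 10.8 ppm/C = 10.8e-6 /C
Step 2: dL = 10.8e-6 * 22 * 1748
dL = 0.4153 um


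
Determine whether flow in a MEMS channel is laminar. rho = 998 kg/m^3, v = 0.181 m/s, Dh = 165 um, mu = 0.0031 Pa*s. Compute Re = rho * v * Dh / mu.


Step 1: Convert Dh to meters: Dh = 165e-6 m
Step 2: Re = rho * v * Dh / mu
Re = 998 * 0.181 * 165e-6 / 0.0031
Re = 9.615
Since Re = 9.615 is below ~2300, the flow is laminar.


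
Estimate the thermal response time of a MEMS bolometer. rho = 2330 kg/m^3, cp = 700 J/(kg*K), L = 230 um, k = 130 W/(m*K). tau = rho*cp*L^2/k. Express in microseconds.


Step 1: Convert L to m: L = 230e-6 m
Step 2: L^2 = (230e-6)^2 = 5.29e-08 m^2
Step 3: tau = 2330 * 700 * 5.29e-08 / 130 = 6.6369154e-04 s
Step 4: Convert to microseconds (multiply by 1e6).
tau = 663.692 us


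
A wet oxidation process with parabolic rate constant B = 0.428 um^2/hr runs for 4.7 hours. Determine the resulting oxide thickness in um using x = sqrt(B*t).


Step 1: Compute B*t = 0.428 * 4.7 = 2.0116
Step 2: x = sqrt(2.0116)
x = 1.418 um


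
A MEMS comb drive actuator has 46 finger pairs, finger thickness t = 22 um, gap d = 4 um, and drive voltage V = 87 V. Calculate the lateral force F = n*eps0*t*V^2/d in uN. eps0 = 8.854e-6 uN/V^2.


Step 1: Parameters: n=46, eps0=8.854e-6 uN/V^2, t=22 um, V=87 V, d=4 um
Step 2: V^2 = 7569
Step 3: F = 46 * 8.854e-6 * 22 * 7569 / 4
F = 16.955 uN


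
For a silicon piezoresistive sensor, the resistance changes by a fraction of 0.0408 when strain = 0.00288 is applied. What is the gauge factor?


Step 1: Identify values.
dR/R = 0.0408, strain = 0.00288
Step 2: GF = (dR/R) / strain = 0.0408 / 0.00288
GF = 14.2


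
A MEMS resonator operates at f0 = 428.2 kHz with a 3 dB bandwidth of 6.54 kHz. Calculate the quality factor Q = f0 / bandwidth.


Step 1: Q = f0 / bandwidth
Step 2: Q = 428.2 / 6.54
Q = 65.5


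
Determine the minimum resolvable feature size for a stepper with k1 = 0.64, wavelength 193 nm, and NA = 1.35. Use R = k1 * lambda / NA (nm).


Step 1: Identify values: k1 = 0.64, lambda = 193 nm, NA = 1.35
Step 2: R = k1 * lambda / NA
R = 0.64 * 193 / 1.35
R = 91.5 nm


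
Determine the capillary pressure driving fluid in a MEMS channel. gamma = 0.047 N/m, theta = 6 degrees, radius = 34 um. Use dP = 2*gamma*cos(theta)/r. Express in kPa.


Step 1: cos(6 deg) = 0.9945
Step 2: Convert r to m: r = 34e-6 m
Step 3: dP = 2 * 0.047 * 0.9945 / 34e-6 = 2749.5 Pa
Step 4: Convert Pa to kPa (divide by 1000).
dP = 2.75 kPa


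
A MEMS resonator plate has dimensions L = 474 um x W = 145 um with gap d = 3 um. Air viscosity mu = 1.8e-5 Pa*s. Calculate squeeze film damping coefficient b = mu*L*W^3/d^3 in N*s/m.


Step 1: Convert to SI.
L = 474e-6 m, W = 145e-6 m, d = 3e-6 m
Step 2: W^3 = (145e-6)^3 = 3.05e-12 m^3
Step 3: d^3 = (3e-6)^3 = 2.70e-17 m^3
Step 4: b = 1.8e-5 * 474e-6 * 3.05e-12 / 2.70e-17
b = 9.63e-04 N*s/m


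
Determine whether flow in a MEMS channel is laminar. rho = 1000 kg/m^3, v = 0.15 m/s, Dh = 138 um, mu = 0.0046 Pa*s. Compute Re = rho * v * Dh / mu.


Step 1: Convert Dh to meters: Dh = 138e-6 m
Step 2: Re = rho * v * Dh / mu
Re = 1000 * 0.15 * 138e-6 / 0.0046
Re = 4.5
Since Re = 4.5 is below ~2300, the flow is laminar.


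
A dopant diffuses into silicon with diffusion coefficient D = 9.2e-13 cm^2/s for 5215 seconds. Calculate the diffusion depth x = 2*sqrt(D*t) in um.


Step 1: Compute D*t = 9.2e-13 * 5215 = 4.7978e-09 cm^2
Step 2: sqrt(D*t) = 6.92662e-05 cm
Step 3: x = 2 * 6.92662e-05 cm = 1.385324e-04 cm
Step 4: Convert to um (1 cm = 1e4 um): x = 1.385 um


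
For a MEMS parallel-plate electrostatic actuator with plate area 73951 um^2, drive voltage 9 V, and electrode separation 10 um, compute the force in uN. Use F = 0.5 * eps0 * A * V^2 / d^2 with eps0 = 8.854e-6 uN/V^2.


Step 1: Identify parameters.
eps0 = 8.854e-6 uN/V^2, A = 73951 um^2, V = 9 V, d = 10 um
Step 2: Compute V^2 = 9^2 = 81
Step 3: Compute d^2 = 10^2 = 100
Step 4: F = 0.5 * 8.854e-6 * 73951 * 81 / 100
F = 0.265 uN
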